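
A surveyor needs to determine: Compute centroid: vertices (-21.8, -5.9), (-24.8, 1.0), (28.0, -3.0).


Centroid = ((x_A+x_B+x_C)/3, (y_A+y_B+y_C)/3)
= (((-21.8)+(-24.8)+28)/3, ((-5.9)+1+(-3))/3)
= (-6.2, -2.6333)

(-6.2, -2.6333)


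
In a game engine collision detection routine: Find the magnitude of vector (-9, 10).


|u| = sqrt((-9)^2 + 10^2) = sqrt(181) = 13.4536

13.4536


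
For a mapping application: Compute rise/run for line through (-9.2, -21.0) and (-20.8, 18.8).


slope = (y2-y1)/(x2-x1) = (18.8-(-21))/((-20.8)-(-9.2)) = 39.8/(-11.6) = -3.431

-3.431


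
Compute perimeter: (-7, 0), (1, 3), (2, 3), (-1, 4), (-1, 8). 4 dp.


Sides: (-7, 0)->(1, 3): sqrt(73) = 8.544004, (1, 3)->(2, 3): sqrt(1) = 1, (2, 3)->(-1, 4): sqrt(10) = 3.162278, (-1, 4)->(-1, 8): sqrt(16) = 4, (-1, 8)->(-7, 0): sqrt(100) = 10
Sum = 26.706282
Perimeter = 26.7063

26.7063


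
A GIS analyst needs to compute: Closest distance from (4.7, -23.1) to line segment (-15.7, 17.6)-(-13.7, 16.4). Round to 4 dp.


Project P onto AB: t = 1 (clamped to [0,1])
Closest point on segment: (-13.7, 16.4)
Distance: 43.5753

43.5753


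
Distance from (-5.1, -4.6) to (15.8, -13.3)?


dx=20.9, dy=-8.7
d^2 = 20.9^2 + (-8.7)^2 = 512.5
d = sqrt(512.5) = 22.6385

22.6385


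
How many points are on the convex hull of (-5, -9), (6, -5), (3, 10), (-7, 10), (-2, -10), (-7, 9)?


Convex hull vertices (CCW): (-7, 9), (-5, -9), (-2, -10), (6, -5), (3, 10), (-7, 10)
Count = 6

6


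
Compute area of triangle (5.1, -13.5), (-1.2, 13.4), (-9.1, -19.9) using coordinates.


Area = |x_A(y_B-y_C) + x_B(y_C-y_A) + x_C(y_A-y_B)|/2
= |169.83 + 7.68 + 244.79|/2
= 422.3/2 = 211.15

211.15


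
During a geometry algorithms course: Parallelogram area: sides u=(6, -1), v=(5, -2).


|u x v| = |6*(-2) - (-1)*5|
= |(-12) - (-5)| = 7

7


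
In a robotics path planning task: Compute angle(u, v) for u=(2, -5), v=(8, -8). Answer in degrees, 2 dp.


u.v = 56, |u| = sqrt(29) = 5.3852, |v| = sqrt(128) = 11.3137
cos(theta) = u.v/(|u||v|) = 56/sqrt(3712) = 0.919145
theta = acos(0.919145) = 23.2 degrees

23.2 degrees


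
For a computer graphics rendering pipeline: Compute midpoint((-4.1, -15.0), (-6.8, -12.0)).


M = (((-4.1)+(-6.8))/2, ((-15)+(-12))/2)
= (-5.45, -13.5)

(-5.45, -13.5)


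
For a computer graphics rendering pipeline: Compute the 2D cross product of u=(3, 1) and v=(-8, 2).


u x v = u_x*v_y - u_y*v_x = 3*2 - 1*(-8)
= 6 - (-8) = 14

14


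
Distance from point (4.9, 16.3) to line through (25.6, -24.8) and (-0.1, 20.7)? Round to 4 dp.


|cross product| = 114.42
|line direction| = sqrt(2730.74) = 52.2565
Distance = 114.42/sqrt(2730.74) = 2.1896

2.1896


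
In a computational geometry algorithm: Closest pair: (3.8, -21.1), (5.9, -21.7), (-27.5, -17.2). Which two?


d(P0,P1) = 2.184, d(P0,P2) = 31.542, d(P1,P2) = 33.7018
Closest: P0 and P1

Closest pair: (3.8, -21.1) and (5.9, -21.7), distance = 2.184


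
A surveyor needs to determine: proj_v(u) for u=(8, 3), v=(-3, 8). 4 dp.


u.v = 0, |v| = sqrt(73) = 8.544
Scalar projection = u.v / |v| = 0 / sqrt(73) = 0

0


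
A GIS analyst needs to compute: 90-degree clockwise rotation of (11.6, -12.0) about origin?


90° CW: (x,y) -> (y, -x)
(11.6,-12) -> (-12, -11.6)

(-12, -11.6)


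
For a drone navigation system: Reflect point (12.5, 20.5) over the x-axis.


Reflection over x-axis: (x,y) -> (x,-y)
(12.5, 20.5) -> (12.5, -20.5)

(12.5, -20.5)


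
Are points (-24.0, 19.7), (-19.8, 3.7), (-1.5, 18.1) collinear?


Cross product: ((-19.8)-(-24))*(18.1-19.7) - (3.7-19.7)*((-1.5)-(-24))
= 353.28

No, not collinear


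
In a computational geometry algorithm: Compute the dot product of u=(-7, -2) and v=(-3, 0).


u . v = u_x*v_x + u_y*v_y = (-7)*(-3) + (-2)*0
= 21 + 0 = 21

21


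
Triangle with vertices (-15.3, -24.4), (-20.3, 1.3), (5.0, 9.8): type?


Side lengths squared: AB^2=685.49, BC^2=712.34, CA^2=1581.73
Sorted: [685.49, 712.34, 1581.73]
By sides: Scalene, By angles: Obtuse

Scalene, Obtuse


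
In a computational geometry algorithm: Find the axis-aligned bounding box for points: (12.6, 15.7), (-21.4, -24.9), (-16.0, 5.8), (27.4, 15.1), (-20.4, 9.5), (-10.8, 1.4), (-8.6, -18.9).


x range: [-21.4, 27.4]
y range: [-24.9, 15.7]
Bounding box: (-21.4,-24.9) to (27.4,15.7)

(-21.4,-24.9) to (27.4,15.7)


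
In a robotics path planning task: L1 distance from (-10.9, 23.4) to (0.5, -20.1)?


|(-10.9)-0.5| + |23.4-(-20.1)| = 11.4 + 43.5 = 54.9

54.9


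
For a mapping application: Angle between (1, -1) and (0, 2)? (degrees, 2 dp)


u.v = -2, |u| = sqrt(2) = 1.4142, |v| = sqrt(4) = 2
cos(theta) = u.v/(|u||v|) = -2/sqrt(8) = -0.707107
theta = acos(-0.707107) = 135 degrees

135 degrees


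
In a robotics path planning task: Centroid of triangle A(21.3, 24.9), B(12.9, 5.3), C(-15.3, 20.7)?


Centroid = ((x_A+x_B+x_C)/3, (y_A+y_B+y_C)/3)
= ((21.3+12.9+(-15.3))/3, (24.9+5.3+20.7)/3)
= (6.3, 16.9667)

(6.3, 16.9667)


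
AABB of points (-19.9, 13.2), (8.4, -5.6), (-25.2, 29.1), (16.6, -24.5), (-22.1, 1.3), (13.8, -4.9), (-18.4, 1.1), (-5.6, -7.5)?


x range: [-25.2, 16.6]
y range: [-24.5, 29.1]
Bounding box: (-25.2,-24.5) to (16.6,29.1)

(-25.2,-24.5) to (16.6,29.1)


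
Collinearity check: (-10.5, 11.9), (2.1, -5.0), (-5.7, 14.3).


Cross product: (2.1-(-10.5))*(14.3-11.9) - ((-5)-11.9)*((-5.7)-(-10.5))
= 111.36

No, not collinear


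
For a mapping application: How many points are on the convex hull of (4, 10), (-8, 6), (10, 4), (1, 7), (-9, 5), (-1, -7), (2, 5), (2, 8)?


Convex hull vertices (CCW): (-9, 5), (-1, -7), (10, 4), (4, 10), (-8, 6)
Count = 5

5


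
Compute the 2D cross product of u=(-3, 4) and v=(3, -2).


u x v = u_x*v_y - u_y*v_x = (-3)*(-2) - 4*3
= 6 - 12 = -6

-6


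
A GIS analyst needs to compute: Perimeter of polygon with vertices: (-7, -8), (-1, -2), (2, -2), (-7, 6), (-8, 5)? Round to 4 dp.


Sides: (-7, -8)->(-1, -2): sqrt(72) = 8.485281, (-1, -2)->(2, -2): sqrt(9) = 3, (2, -2)->(-7, 6): sqrt(145) = 12.041595, (-7, 6)->(-8, 5): sqrt(2) = 1.414214, (-8, 5)->(-7, -8): sqrt(170) = 13.038405
Sum = 37.979495
Perimeter = 37.9795

37.9795


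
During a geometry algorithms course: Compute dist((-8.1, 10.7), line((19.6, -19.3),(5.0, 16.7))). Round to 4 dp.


|cross product| = 559.2
|line direction| = sqrt(1509.16) = 38.8479
Distance = 559.2/sqrt(1509.16) = 14.3946

14.3946


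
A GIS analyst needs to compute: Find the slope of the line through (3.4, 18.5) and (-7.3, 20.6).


slope = (y2-y1)/(x2-x1) = (20.6-18.5)/((-7.3)-3.4) = 2.1/(-10.7) = -0.1963

-0.1963


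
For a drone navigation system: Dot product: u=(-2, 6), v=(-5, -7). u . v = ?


u . v = u_x*v_x + u_y*v_y = (-2)*(-5) + 6*(-7)
= 10 + (-42) = -32

-32


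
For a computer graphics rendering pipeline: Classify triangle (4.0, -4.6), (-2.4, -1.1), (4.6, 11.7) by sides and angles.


Side lengths squared: AB^2=53.21, BC^2=212.84, CA^2=266.05
Sorted: [53.21, 212.84, 266.05]
By sides: Scalene, By angles: Right

Scalene, Right


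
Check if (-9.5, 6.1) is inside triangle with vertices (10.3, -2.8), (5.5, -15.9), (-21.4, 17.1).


Cross products: AB x AP = -302.1, BC x BP = -96.8, CA x CP = -111.89
All same sign? yes

Yes, inside


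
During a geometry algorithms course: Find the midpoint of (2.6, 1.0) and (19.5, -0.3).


M = ((2.6+19.5)/2, (1+(-0.3))/2)
= (11.05, 0.35)

(11.05, 0.35)


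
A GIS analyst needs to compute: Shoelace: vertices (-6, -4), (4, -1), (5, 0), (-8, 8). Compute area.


Shoelace sum: ((-6)*(-1) - 4*(-4)) + (4*0 - 5*(-1)) + (5*8 - (-8)*0) + ((-8)*(-4) - (-6)*8)
= 147
Area = |147|/2 = 73.5

73.5


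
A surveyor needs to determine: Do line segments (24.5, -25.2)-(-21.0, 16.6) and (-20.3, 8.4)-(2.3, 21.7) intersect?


Cross products: d1=-1355.2, d2=194.63, d3=343.84, d4=-1205.99
d1*d2 < 0 and d3*d4 < 0? yes

Yes, they intersect


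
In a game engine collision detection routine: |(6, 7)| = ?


|u| = sqrt(6^2 + 7^2) = sqrt(85) = 9.2195

9.2195


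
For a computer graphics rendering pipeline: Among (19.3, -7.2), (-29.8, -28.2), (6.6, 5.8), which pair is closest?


d(P0,P1) = 53.4023, d(P0,P2) = 18.1739, d(P1,P2) = 49.8092
Closest: P0 and P2

Closest pair: (19.3, -7.2) and (6.6, 5.8), distance = 18.1739


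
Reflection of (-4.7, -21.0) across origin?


Reflection over origin: (x,y) -> (-x,-y)
(-4.7, -21) -> (4.7, 21)

(4.7, 21)


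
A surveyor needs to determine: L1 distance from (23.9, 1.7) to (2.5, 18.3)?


|23.9-2.5| + |1.7-18.3| = 21.4 + 16.6 = 38

38


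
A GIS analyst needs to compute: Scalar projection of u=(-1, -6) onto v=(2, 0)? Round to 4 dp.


u.v = -2, |v| = sqrt(4) = 2
Scalar projection = u.v / |v| = -2 / sqrt(4) = -1

-1


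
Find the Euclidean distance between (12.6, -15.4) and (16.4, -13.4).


dx=3.8, dy=2
d^2 = 3.8^2 + 2^2 = 18.44
d = sqrt(18.44) = 4.2942

4.2942


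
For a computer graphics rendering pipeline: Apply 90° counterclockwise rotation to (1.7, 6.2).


90° CCW: (x,y) -> (-y, x)
(1.7,6.2) -> (-6.2, 1.7)

(-6.2, 1.7)


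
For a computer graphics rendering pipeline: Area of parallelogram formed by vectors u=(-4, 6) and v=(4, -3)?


|u x v| = |(-4)*(-3) - 6*4|
= |12 - 24| = 12

12


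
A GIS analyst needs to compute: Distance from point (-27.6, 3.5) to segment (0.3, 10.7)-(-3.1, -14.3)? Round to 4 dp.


Project P onto AB: t = 0.4318 (clamped to [0,1])
Closest point on segment: (-1.1681, -0.0947)
Distance: 26.6752

26.6752


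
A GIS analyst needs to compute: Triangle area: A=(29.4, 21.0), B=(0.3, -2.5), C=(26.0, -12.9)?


Area = |x_A(y_B-y_C) + x_B(y_C-y_A) + x_C(y_A-y_B)|/2
= |305.76 + (-10.17) + 611|/2
= 906.59/2 = 453.295

453.295


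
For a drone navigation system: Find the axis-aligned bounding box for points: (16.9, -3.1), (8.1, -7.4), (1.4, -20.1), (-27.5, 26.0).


x range: [-27.5, 16.9]
y range: [-20.1, 26]
Bounding box: (-27.5,-20.1) to (16.9,26)

(-27.5,-20.1) to (16.9,26)


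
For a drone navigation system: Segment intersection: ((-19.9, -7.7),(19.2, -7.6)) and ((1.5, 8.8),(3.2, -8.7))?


Cross products: d1=-402.55, d2=281.87, d3=643.01, d4=-41.41
d1*d2 < 0 and d3*d4 < 0? yes

Yes, they intersect


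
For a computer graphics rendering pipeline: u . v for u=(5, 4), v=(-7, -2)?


u . v = u_x*v_x + u_y*v_y = 5*(-7) + 4*(-2)
= (-35) + (-8) = -43

-43


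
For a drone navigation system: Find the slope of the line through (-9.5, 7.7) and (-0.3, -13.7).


slope = (y2-y1)/(x2-x1) = ((-13.7)-7.7)/((-0.3)-(-9.5)) = (-21.4)/9.2 = -2.3261

-2.3261


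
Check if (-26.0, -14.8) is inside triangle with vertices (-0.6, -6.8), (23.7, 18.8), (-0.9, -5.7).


Cross products: AB x AP = 455.84, BC x BP = -391.09, CA x CP = -30.34
All same sign? no

No, outside


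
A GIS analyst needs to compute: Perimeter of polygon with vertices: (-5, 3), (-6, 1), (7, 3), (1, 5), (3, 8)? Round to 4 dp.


Sides: (-5, 3)->(-6, 1): sqrt(5) = 2.236068, (-6, 1)->(7, 3): sqrt(173) = 13.152946, (7, 3)->(1, 5): sqrt(40) = 6.324555, (1, 5)->(3, 8): sqrt(13) = 3.605551, (3, 8)->(-5, 3): sqrt(89) = 9.433981
Sum = 34.753101
Perimeter = 34.7531

34.7531


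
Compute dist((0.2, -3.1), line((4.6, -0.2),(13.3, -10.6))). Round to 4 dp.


|cross product| = 70.99
|line direction| = sqrt(183.85) = 13.5591
Distance = 70.99/sqrt(183.85) = 5.2356

5.2356


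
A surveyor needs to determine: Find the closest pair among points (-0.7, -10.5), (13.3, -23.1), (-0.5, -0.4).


d(P0,P1) = 18.8351, d(P0,P2) = 10.102, d(P1,P2) = 26.5656
Closest: P0 and P2

Closest pair: (-0.7, -10.5) and (-0.5, -0.4), distance = 10.102


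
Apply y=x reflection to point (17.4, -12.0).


Reflection over y=x: (x,y) -> (y,x)
(17.4, -12) -> (-12, 17.4)

(-12, 17.4)


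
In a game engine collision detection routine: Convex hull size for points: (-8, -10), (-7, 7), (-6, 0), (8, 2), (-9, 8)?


Convex hull vertices (CCW): (-9, 8), (-8, -10), (8, 2)
Count = 3

3


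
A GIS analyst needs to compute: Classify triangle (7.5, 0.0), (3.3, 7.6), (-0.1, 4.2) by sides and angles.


Side lengths squared: AB^2=75.4, BC^2=23.12, CA^2=75.4
Sorted: [23.12, 75.4, 75.4]
By sides: Isosceles, By angles: Acute

Isosceles, Acute


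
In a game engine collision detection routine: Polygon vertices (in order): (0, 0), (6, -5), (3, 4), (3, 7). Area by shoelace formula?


Shoelace sum: (0*(-5) - 6*0) + (6*4 - 3*(-5)) + (3*7 - 3*4) + (3*0 - 0*7)
= 48
Area = |48|/2 = 24

24


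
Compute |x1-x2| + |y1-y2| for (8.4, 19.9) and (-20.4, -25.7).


|8.4-(-20.4)| + |19.9-(-25.7)| = 28.8 + 45.6 = 74.4

74.4


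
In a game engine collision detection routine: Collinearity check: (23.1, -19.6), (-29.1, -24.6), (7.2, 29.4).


Cross product: ((-29.1)-23.1)*(29.4-(-19.6)) - ((-24.6)-(-19.6))*(7.2-23.1)
= -2637.3

No, not collinear


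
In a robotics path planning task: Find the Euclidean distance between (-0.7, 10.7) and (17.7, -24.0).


dx=18.4, dy=-34.7
d^2 = 18.4^2 + (-34.7)^2 = 1542.65
d = sqrt(1542.65) = 39.2766

39.2766


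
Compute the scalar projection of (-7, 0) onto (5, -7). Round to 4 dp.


u.v = -35, |v| = sqrt(74) = 8.6023
Scalar projection = u.v / |v| = -35 / sqrt(74) = -4.0687

-4.0687


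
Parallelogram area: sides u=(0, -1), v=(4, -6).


|u x v| = |0*(-6) - (-1)*4|
= |0 - (-4)| = 4

4


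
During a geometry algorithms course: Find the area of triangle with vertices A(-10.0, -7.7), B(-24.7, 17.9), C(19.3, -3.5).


Area = |x_A(y_B-y_C) + x_B(y_C-y_A) + x_C(y_A-y_B)|/2
= |(-214) + (-103.74) + (-494.08)|/2
= 811.82/2 = 405.91

405.91


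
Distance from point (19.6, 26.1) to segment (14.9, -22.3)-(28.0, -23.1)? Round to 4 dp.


Project P onto AB: t = 0.1327 (clamped to [0,1])
Closest point on segment: (16.6378, -22.4061)
Distance: 48.5965

48.5965


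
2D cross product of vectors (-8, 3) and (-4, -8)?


u x v = u_x*v_y - u_y*v_x = (-8)*(-8) - 3*(-4)
= 64 - (-12) = 76

76


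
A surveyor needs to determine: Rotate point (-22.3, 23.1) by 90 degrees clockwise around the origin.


90° CW: (x,y) -> (y, -x)
(-22.3,23.1) -> (23.1, 22.3)

(23.1, 22.3)


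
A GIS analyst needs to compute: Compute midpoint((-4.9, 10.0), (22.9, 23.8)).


M = (((-4.9)+22.9)/2, (10+23.8)/2)
= (9, 16.9)

(9, 16.9)


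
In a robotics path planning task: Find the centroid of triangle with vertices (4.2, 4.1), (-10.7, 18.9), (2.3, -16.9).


Centroid = ((x_A+x_B+x_C)/3, (y_A+y_B+y_C)/3)
= ((4.2+(-10.7)+2.3)/3, (4.1+18.9+(-16.9))/3)
= (-1.4, 2.0333)

(-1.4, 2.0333)


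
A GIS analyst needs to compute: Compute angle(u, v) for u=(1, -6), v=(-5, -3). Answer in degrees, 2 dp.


u.v = 13, |u| = sqrt(37) = 6.0828, |v| = sqrt(34) = 5.831
cos(theta) = u.v/(|u||v|) = 13/sqrt(1258) = 0.366525
theta = acos(0.366525) = 68.5 degrees

68.5 degrees


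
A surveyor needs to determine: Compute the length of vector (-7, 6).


|u| = sqrt((-7)^2 + 6^2) = sqrt(85) = 9.2195

9.2195


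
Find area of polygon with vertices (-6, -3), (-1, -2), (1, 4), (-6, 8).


Shoelace sum: ((-6)*(-2) - (-1)*(-3)) + ((-1)*4 - 1*(-2)) + (1*8 - (-6)*4) + ((-6)*(-3) - (-6)*8)
= 105
Area = |105|/2 = 52.5

52.5


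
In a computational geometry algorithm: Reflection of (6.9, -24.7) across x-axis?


Reflection over x-axis: (x,y) -> (x,-y)
(6.9, -24.7) -> (6.9, 24.7)

(6.9, 24.7)


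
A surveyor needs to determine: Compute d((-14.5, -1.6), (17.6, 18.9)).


dx=32.1, dy=20.5
d^2 = 32.1^2 + 20.5^2 = 1450.66
d = sqrt(1450.66) = 38.0875

38.0875


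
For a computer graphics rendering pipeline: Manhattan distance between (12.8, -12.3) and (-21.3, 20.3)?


|12.8-(-21.3)| + |(-12.3)-20.3| = 34.1 + 32.6 = 66.7

66.7


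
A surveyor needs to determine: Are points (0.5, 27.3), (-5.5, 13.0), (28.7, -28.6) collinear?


Cross product: ((-5.5)-0.5)*((-28.6)-27.3) - (13-27.3)*(28.7-0.5)
= 738.66

No, not collinear


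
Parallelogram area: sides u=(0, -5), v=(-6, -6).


|u x v| = |0*(-6) - (-5)*(-6)|
= |0 - 30| = 30

30


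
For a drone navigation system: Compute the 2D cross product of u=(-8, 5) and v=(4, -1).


u x v = u_x*v_y - u_y*v_x = (-8)*(-1) - 5*4
= 8 - 20 = -12

-12


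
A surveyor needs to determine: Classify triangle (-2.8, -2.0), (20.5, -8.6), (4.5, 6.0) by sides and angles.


Side lengths squared: AB^2=586.45, BC^2=469.16, CA^2=117.29
Sorted: [117.29, 469.16, 586.45]
By sides: Scalene, By angles: Right

Scalene, Right


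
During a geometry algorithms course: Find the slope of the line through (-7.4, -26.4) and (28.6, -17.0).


slope = (y2-y1)/(x2-x1) = ((-17)-(-26.4))/(28.6-(-7.4)) = 9.4/36 = 0.2611

0.2611


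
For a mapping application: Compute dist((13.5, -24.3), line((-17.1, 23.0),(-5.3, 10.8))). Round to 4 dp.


|cross product| = 184.82
|line direction| = sqrt(288.08) = 16.9729
Distance = 184.82/sqrt(288.08) = 10.8891

10.8891


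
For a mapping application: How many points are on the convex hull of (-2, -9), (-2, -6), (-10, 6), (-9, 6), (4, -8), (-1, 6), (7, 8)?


Convex hull vertices (CCW): (-10, 6), (-2, -9), (4, -8), (7, 8)
Count = 4

4


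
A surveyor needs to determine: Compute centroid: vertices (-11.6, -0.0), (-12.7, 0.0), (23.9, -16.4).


Centroid = ((x_A+x_B+x_C)/3, (y_A+y_B+y_C)/3)
= (((-11.6)+(-12.7)+23.9)/3, (0+0+(-16.4))/3)
= (-0.1333, -5.4667)

(-0.1333, -5.4667)


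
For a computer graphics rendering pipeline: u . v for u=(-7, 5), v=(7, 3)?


u . v = u_x*v_x + u_y*v_y = (-7)*7 + 5*3
= (-49) + 15 = -34

-34


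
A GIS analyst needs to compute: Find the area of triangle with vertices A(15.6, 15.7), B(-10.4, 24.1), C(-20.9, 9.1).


Area = |x_A(y_B-y_C) + x_B(y_C-y_A) + x_C(y_A-y_B)|/2
= |234 + 68.64 + 175.56|/2
= 478.2/2 = 239.1

239.1


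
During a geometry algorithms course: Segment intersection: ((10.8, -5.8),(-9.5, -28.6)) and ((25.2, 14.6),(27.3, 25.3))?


Cross products: d1=111.24, d2=280.57, d3=-85.8, d4=-255.13
d1*d2 < 0 and d3*d4 < 0? no

No, they don't intersect


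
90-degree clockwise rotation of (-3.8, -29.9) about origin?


90° CW: (x,y) -> (y, -x)
(-3.8,-29.9) -> (-29.9, 3.8)

(-29.9, 3.8)


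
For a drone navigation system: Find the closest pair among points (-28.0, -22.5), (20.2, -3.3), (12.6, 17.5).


d(P0,P1) = 51.8833, d(P0,P2) = 56.9944, d(P1,P2) = 22.145
Closest: P1 and P2

Closest pair: (20.2, -3.3) and (12.6, 17.5), distance = 22.145


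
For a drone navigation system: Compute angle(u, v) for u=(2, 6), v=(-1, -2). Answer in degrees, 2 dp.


u.v = -14, |u| = sqrt(40) = 6.3246, |v| = sqrt(5) = 2.2361
cos(theta) = u.v/(|u||v|) = -14/sqrt(200) = -0.989949
theta = acos(-0.989949) = 171.87 degrees

171.87 degrees


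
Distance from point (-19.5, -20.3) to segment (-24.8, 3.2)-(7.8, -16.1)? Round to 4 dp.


Project P onto AB: t = 0.4364 (clamped to [0,1])
Closest point on segment: (-10.5737, -5.2223)
Distance: 17.5219

17.5219


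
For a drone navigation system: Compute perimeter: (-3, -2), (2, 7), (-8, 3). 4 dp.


Sides: (-3, -2)->(2, 7): sqrt(106) = 10.29563, (2, 7)->(-8, 3): sqrt(116) = 10.77033, (-8, 3)->(-3, -2): sqrt(50) = 7.071068
Sum = 28.137028
Perimeter = 28.137

28.137


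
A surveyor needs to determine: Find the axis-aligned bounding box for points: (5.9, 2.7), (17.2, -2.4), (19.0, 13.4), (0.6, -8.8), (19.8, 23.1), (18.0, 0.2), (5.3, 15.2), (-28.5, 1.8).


x range: [-28.5, 19.8]
y range: [-8.8, 23.1]
Bounding box: (-28.5,-8.8) to (19.8,23.1)

(-28.5,-8.8) to (19.8,23.1)


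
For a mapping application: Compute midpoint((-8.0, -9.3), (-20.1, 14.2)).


M = (((-8)+(-20.1))/2, ((-9.3)+14.2)/2)
= (-14.05, 2.45)

(-14.05, 2.45)


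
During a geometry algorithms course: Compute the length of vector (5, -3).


|u| = sqrt(5^2 + (-3)^2) = sqrt(34) = 5.831

5.831


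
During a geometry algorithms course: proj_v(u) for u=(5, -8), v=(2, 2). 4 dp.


u.v = -6, |v| = sqrt(8) = 2.8284
Scalar projection = u.v / |v| = -6 / sqrt(8) = -2.1213

-2.1213


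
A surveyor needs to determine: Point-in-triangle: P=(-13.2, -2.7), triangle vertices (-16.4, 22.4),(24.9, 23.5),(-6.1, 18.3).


Cross products: AB x AP = -1040.15, BC x BP = 614.08, CA x CP = 245.41
All same sign? no

No, outside


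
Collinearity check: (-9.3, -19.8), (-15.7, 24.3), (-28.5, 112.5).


Cross product: ((-15.7)-(-9.3))*(112.5-(-19.8)) - (24.3-(-19.8))*((-28.5)-(-9.3))
= 0

Yes, collinear


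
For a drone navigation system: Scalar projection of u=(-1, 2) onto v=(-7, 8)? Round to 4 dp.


u.v = 23, |v| = sqrt(113) = 10.6301
Scalar projection = u.v / |v| = 23 / sqrt(113) = 2.1637

2.1637


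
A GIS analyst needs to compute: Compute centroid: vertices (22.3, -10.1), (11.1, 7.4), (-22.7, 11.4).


Centroid = ((x_A+x_B+x_C)/3, (y_A+y_B+y_C)/3)
= ((22.3+11.1+(-22.7))/3, ((-10.1)+7.4+11.4)/3)
= (3.5667, 2.9)

(3.5667, 2.9)


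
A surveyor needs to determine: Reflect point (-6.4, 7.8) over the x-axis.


Reflection over x-axis: (x,y) -> (x,-y)
(-6.4, 7.8) -> (-6.4, -7.8)

(-6.4, -7.8)


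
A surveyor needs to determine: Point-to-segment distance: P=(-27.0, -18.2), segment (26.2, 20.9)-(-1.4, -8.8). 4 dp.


Project P onto AB: t = 1 (clamped to [0,1])
Closest point on segment: (-1.4, -8.8)
Distance: 27.2712

27.2712


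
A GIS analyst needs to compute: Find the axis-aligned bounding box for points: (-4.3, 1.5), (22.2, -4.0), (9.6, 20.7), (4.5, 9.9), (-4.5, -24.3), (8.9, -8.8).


x range: [-4.5, 22.2]
y range: [-24.3, 20.7]
Bounding box: (-4.5,-24.3) to (22.2,20.7)

(-4.5,-24.3) to (22.2,20.7)


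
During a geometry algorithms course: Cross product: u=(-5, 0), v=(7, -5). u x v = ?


u x v = u_x*v_y - u_y*v_x = (-5)*(-5) - 0*7
= 25 - 0 = 25

25


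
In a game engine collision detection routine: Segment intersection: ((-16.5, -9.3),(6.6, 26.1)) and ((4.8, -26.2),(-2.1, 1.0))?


Cross products: d1=462.75, d2=-409.83, d3=-1144.41, d4=-271.83
d1*d2 < 0 and d3*d4 < 0? no

No, they don't intersect


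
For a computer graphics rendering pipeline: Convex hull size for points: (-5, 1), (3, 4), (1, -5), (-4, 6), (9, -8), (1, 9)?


Convex hull vertices (CCW): (-5, 1), (1, -5), (9, -8), (1, 9), (-4, 6)
Count = 5

5


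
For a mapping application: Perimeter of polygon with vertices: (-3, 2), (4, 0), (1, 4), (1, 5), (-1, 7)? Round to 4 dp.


Sides: (-3, 2)->(4, 0): sqrt(53) = 7.28011, (4, 0)->(1, 4): sqrt(25) = 5, (1, 4)->(1, 5): sqrt(1) = 1, (1, 5)->(-1, 7): sqrt(8) = 2.828427, (-1, 7)->(-3, 2): sqrt(29) = 5.385165
Sum = 21.493702
Perimeter = 21.4937

21.4937


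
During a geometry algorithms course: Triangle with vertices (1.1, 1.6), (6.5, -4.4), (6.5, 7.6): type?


Side lengths squared: AB^2=65.16, BC^2=144, CA^2=65.16
Sorted: [65.16, 65.16, 144]
By sides: Isosceles, By angles: Obtuse

Isosceles, Obtuse


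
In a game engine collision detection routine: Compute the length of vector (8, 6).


|u| = sqrt(8^2 + 6^2) = sqrt(100) = 10

10


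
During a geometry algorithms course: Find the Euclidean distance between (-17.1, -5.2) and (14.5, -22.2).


dx=31.6, dy=-17
d^2 = 31.6^2 + (-17)^2 = 1287.56
d = sqrt(1287.56) = 35.8826

35.8826


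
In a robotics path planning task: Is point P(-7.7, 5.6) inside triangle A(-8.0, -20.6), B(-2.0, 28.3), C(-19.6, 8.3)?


Cross products: AB x AP = 142.53, BC x BP = 285.52, CA x CP = 312.59
All same sign? yes

Yes, inside


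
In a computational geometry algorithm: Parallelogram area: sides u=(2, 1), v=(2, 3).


|u x v| = |2*3 - 1*2|
= |6 - 2| = 4

4


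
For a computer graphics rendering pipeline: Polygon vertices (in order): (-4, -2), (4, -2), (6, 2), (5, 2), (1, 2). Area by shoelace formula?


Shoelace sum: ((-4)*(-2) - 4*(-2)) + (4*2 - 6*(-2)) + (6*2 - 5*2) + (5*2 - 1*2) + (1*(-2) - (-4)*2)
= 52
Area = |52|/2 = 26

26


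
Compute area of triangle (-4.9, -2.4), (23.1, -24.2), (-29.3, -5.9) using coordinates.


Area = |x_A(y_B-y_C) + x_B(y_C-y_A) + x_C(y_A-y_B)|/2
= |89.67 + (-80.85) + (-638.74)|/2
= 629.92/2 = 314.96

314.96


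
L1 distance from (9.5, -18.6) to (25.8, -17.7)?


|9.5-25.8| + |(-18.6)-(-17.7)| = 16.3 + 0.9 = 17.2

17.2


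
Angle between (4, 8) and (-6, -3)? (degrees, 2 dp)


u.v = -48, |u| = sqrt(80) = 8.9443, |v| = sqrt(45) = 6.7082
cos(theta) = u.v/(|u||v|) = -48/sqrt(3600) = -0.8
theta = acos(-0.8) = 143.13 degrees

143.13 degrees


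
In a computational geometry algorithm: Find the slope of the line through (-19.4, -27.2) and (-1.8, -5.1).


slope = (y2-y1)/(x2-x1) = ((-5.1)-(-27.2))/((-1.8)-(-19.4)) = 22.1/17.6 = 1.2557

1.2557


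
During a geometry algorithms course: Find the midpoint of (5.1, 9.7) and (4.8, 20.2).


M = ((5.1+4.8)/2, (9.7+20.2)/2)
= (4.95, 14.95)

(4.95, 14.95)


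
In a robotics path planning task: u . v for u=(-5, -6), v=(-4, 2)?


u . v = u_x*v_x + u_y*v_y = (-5)*(-4) + (-6)*2
= 20 + (-12) = 8

8


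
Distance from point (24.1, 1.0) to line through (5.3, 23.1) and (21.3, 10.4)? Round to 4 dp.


|cross product| = 114.84
|line direction| = sqrt(417.29) = 20.4277
Distance = 114.84/sqrt(417.29) = 5.6218

5.6218


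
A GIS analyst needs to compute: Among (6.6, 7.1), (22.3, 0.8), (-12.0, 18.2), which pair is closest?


d(P0,P1) = 16.9169, d(P0,P2) = 21.6603, d(P1,P2) = 38.461
Closest: P0 and P1

Closest pair: (6.6, 7.1) and (22.3, 0.8), distance = 16.9169


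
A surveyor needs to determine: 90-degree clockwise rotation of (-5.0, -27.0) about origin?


90° CW: (x,y) -> (y, -x)
(-5,-27) -> (-27, 5)

(-27, 5)


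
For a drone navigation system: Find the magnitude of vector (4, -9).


|u| = sqrt(4^2 + (-9)^2) = sqrt(97) = 9.8489

9.8489


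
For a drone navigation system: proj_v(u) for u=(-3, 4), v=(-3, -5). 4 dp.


u.v = -11, |v| = sqrt(34) = 5.831
Scalar projection = u.v / |v| = -11 / sqrt(34) = -1.8865

-1.8865


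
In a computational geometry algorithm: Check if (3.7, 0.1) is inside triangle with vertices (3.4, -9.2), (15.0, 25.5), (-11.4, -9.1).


Cross products: AB x AP = 97.47, BC x BP = 279.58, CA x CP = 137.67
All same sign? yes

Yes, inside


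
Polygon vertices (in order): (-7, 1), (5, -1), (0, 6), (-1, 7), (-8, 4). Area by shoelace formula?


Shoelace sum: ((-7)*(-1) - 5*1) + (5*6 - 0*(-1)) + (0*7 - (-1)*6) + ((-1)*4 - (-8)*7) + ((-8)*1 - (-7)*4)
= 110
Area = |110|/2 = 55

55


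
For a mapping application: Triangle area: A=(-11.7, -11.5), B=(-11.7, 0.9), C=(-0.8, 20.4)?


Area = |x_A(y_B-y_C) + x_B(y_C-y_A) + x_C(y_A-y_B)|/2
= |228.15 + (-373.23) + 9.92|/2
= 135.16/2 = 67.58

67.58


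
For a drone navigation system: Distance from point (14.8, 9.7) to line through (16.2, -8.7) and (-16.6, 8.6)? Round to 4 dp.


|cross product| = 579.3
|line direction| = sqrt(1375.13) = 37.0827
Distance = 579.3/sqrt(1375.13) = 15.6218

15.6218


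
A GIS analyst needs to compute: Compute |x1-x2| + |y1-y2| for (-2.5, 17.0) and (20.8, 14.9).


|(-2.5)-20.8| + |17-14.9| = 23.3 + 2.1 = 25.4

25.4


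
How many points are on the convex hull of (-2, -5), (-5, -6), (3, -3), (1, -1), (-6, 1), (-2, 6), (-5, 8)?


Convex hull vertices (CCW): (-6, 1), (-5, -6), (-2, -5), (3, -3), (-2, 6), (-5, 8)
Count = 6

6


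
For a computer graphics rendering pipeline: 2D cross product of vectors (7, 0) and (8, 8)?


u x v = u_x*v_y - u_y*v_x = 7*8 - 0*8
= 56 - 0 = 56

56


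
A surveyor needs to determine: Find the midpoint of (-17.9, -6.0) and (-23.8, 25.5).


M = (((-17.9)+(-23.8))/2, ((-6)+25.5)/2)
= (-20.85, 9.75)

(-20.85, 9.75)


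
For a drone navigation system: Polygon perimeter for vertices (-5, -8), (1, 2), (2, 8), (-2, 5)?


Sides: (-5, -8)->(1, 2): sqrt(136) = 11.661904, (1, 2)->(2, 8): sqrt(37) = 6.082763, (2, 8)->(-2, 5): sqrt(25) = 5, (-2, 5)->(-5, -8): sqrt(178) = 13.341664
Sum = 36.086331
Perimeter = 36.0863

36.0863


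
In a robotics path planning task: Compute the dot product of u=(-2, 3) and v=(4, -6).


u . v = u_x*v_x + u_y*v_y = (-2)*4 + 3*(-6)
= (-8) + (-18) = -26

-26


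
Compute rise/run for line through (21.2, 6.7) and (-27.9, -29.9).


slope = (y2-y1)/(x2-x1) = ((-29.9)-6.7)/((-27.9)-21.2) = (-36.6)/(-49.1) = 0.7454

0.7454


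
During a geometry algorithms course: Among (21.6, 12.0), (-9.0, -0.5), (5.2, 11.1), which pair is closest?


d(P0,P1) = 33.0547, d(P0,P2) = 16.4247, d(P1,P2) = 18.3358
Closest: P0 and P2

Closest pair: (21.6, 12.0) and (5.2, 11.1), distance = 16.4247


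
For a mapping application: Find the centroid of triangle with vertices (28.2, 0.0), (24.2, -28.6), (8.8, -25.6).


Centroid = ((x_A+x_B+x_C)/3, (y_A+y_B+y_C)/3)
= ((28.2+24.2+8.8)/3, (0+(-28.6)+(-25.6))/3)
= (20.4, -18.0667)

(20.4, -18.0667)


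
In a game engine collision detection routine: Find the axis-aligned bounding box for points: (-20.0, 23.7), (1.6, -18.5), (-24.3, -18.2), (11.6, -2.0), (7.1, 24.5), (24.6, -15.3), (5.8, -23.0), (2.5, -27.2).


x range: [-24.3, 24.6]
y range: [-27.2, 24.5]
Bounding box: (-24.3,-27.2) to (24.6,24.5)

(-24.3,-27.2) to (24.6,24.5)


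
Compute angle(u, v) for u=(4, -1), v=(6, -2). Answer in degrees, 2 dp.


u.v = 26, |u| = sqrt(17) = 4.1231, |v| = sqrt(40) = 6.3246
cos(theta) = u.v/(|u||v|) = 26/sqrt(680) = 0.997054
theta = acos(0.997054) = 4.4 degrees

4.4 degrees


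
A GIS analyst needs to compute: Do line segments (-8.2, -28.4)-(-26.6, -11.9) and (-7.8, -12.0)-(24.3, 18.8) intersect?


Cross products: d1=-514.12, d2=582.25, d3=-308.36, d4=-1404.73
d1*d2 < 0 and d3*d4 < 0? no

No, they don't intersect


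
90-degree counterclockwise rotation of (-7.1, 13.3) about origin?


90° CCW: (x,y) -> (-y, x)
(-7.1,13.3) -> (-13.3, -7.1)

(-13.3, -7.1)


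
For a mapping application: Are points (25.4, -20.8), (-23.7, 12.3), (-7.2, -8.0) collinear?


Cross product: ((-23.7)-25.4)*((-8)-(-20.8)) - (12.3-(-20.8))*((-7.2)-25.4)
= 450.58

No, not collinear


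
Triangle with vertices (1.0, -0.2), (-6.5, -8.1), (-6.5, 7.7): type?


Side lengths squared: AB^2=118.66, BC^2=249.64, CA^2=118.66
Sorted: [118.66, 118.66, 249.64]
By sides: Isosceles, By angles: Obtuse

Isosceles, Obtuse


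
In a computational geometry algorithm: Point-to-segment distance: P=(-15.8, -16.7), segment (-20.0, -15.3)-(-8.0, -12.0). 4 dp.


Project P onto AB: t = 0.2956 (clamped to [0,1])
Closest point on segment: (-16.4532, -14.3246)
Distance: 2.4635

2.4635


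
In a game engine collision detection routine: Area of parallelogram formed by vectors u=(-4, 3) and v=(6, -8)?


|u x v| = |(-4)*(-8) - 3*6|
= |32 - 18| = 14

14


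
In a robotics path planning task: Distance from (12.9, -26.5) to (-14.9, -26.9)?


dx=-27.8, dy=-0.4
d^2 = (-27.8)^2 + (-0.4)^2 = 773
d = sqrt(773) = 27.8029

27.8029


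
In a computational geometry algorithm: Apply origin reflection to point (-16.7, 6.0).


Reflection over origin: (x,y) -> (-x,-y)
(-16.7, 6) -> (16.7, -6)

(16.7, -6)


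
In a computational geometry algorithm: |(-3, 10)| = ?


|u| = sqrt((-3)^2 + 10^2) = sqrt(109) = 10.4403

10.4403


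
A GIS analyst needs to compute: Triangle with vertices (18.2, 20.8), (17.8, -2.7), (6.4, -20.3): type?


Side lengths squared: AB^2=552.41, BC^2=439.72, CA^2=1828.45
Sorted: [439.72, 552.41, 1828.45]
By sides: Scalene, By angles: Obtuse

Scalene, Obtuse


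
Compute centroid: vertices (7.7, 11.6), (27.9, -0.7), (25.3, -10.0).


Centroid = ((x_A+x_B+x_C)/3, (y_A+y_B+y_C)/3)
= ((7.7+27.9+25.3)/3, (11.6+(-0.7)+(-10))/3)
= (20.3, 0.3)

(20.3, 0.3)


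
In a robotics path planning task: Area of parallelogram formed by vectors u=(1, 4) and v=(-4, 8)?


|u x v| = |1*8 - 4*(-4)|
= |8 - (-16)| = 24

24


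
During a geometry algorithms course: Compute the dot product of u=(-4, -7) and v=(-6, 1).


u . v = u_x*v_x + u_y*v_y = (-4)*(-6) + (-7)*1
= 24 + (-7) = 17

17


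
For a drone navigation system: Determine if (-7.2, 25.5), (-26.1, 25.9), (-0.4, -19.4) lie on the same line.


Cross product: ((-26.1)-(-7.2))*((-19.4)-25.5) - (25.9-25.5)*((-0.4)-(-7.2))
= 845.89

No, not collinear


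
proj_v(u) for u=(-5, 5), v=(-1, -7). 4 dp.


u.v = -30, |v| = sqrt(50) = 7.0711
Scalar projection = u.v / |v| = -30 / sqrt(50) = -4.2426

-4.2426


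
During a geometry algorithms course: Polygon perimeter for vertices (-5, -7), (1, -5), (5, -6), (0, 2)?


Sides: (-5, -7)->(1, -5): sqrt(40) = 6.324555, (1, -5)->(5, -6): sqrt(17) = 4.123106, (5, -6)->(0, 2): sqrt(89) = 9.433981, (0, 2)->(-5, -7): sqrt(106) = 10.29563
Sum = 30.177272
Perimeter = 30.1773

30.1773


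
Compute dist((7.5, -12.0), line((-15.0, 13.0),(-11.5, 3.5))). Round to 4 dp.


|cross product| = 126.25
|line direction| = sqrt(102.5) = 10.1242
Distance = 126.25/sqrt(102.5) = 12.4701

12.4701


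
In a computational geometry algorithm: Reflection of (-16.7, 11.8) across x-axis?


Reflection over x-axis: (x,y) -> (x,-y)
(-16.7, 11.8) -> (-16.7, -11.8)

(-16.7, -11.8)


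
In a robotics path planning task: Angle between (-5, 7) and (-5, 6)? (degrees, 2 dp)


u.v = 67, |u| = sqrt(74) = 8.6023, |v| = sqrt(61) = 7.8102
cos(theta) = u.v/(|u||v|) = 67/sqrt(4514) = 0.997227
theta = acos(0.997227) = 4.27 degrees

4.27 degrees


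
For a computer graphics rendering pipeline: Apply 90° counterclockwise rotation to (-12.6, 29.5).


90° CCW: (x,y) -> (-y, x)
(-12.6,29.5) -> (-29.5, -12.6)

(-29.5, -12.6)


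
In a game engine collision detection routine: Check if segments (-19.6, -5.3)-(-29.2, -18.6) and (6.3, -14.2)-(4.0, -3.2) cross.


Cross products: d1=264.43, d2=400.62, d3=429.91, d4=293.72
d1*d2 < 0 and d3*d4 < 0? no

No, they don't intersect


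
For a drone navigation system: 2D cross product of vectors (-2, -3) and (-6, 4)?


u x v = u_x*v_y - u_y*v_x = (-2)*4 - (-3)*(-6)
= (-8) - 18 = -26

-26


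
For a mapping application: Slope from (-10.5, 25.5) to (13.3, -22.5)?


slope = (y2-y1)/(x2-x1) = ((-22.5)-25.5)/(13.3-(-10.5)) = (-48)/23.8 = -2.0168

-2.0168


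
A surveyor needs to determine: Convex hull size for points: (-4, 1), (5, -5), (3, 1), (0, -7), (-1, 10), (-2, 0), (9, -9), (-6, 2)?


Convex hull vertices (CCW): (-6, 2), (0, -7), (9, -9), (-1, 10)
Count = 4

4


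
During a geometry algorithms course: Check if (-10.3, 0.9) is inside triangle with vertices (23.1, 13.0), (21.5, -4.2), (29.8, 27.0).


Cross products: AB x AP = -555.12, BC x BP = 1034.49, CA x CP = -386.53
All same sign? no

No, outside


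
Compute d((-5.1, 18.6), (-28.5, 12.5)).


dx=-23.4, dy=-6.1
d^2 = (-23.4)^2 + (-6.1)^2 = 584.77
d = sqrt(584.77) = 24.182

24.182


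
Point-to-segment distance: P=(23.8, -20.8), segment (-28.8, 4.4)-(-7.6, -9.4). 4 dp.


Project P onto AB: t = 1 (clamped to [0,1])
Closest point on segment: (-7.6, -9.4)
Distance: 33.4054

33.4054


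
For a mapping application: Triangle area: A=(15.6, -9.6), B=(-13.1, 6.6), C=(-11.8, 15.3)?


Area = |x_A(y_B-y_C) + x_B(y_C-y_A) + x_C(y_A-y_B)|/2
= |(-135.72) + (-326.19) + 191.16|/2
= 270.75/2 = 135.375

135.375


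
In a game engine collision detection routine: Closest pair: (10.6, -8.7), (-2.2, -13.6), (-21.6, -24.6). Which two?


d(P0,P1) = 13.7058, d(P0,P2) = 35.9117, d(P1,P2) = 22.3016
Closest: P0 and P1

Closest pair: (10.6, -8.7) and (-2.2, -13.6), distance = 13.7058


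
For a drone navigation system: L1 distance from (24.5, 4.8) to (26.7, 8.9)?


|24.5-26.7| + |4.8-8.9| = 2.2 + 4.1 = 6.3

6.3


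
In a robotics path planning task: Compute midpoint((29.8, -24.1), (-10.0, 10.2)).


M = ((29.8+(-10))/2, ((-24.1)+10.2)/2)
= (9.9, -6.95)

(9.9, -6.95)


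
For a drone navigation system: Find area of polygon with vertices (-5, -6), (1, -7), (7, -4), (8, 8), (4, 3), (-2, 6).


Shoelace sum: ((-5)*(-7) - 1*(-6)) + (1*(-4) - 7*(-7)) + (7*8 - 8*(-4)) + (8*3 - 4*8) + (4*6 - (-2)*3) + ((-2)*(-6) - (-5)*6)
= 238
Area = |238|/2 = 119

119


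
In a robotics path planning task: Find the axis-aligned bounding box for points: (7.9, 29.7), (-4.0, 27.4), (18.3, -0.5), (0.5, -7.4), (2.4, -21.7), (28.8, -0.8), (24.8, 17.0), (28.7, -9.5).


x range: [-4, 28.8]
y range: [-21.7, 29.7]
Bounding box: (-4,-21.7) to (28.8,29.7)

(-4,-21.7) to (28.8,29.7)


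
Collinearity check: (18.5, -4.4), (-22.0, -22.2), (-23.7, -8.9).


Cross product: ((-22)-18.5)*((-8.9)-(-4.4)) - ((-22.2)-(-4.4))*((-23.7)-18.5)
= -568.91

No, not collinear


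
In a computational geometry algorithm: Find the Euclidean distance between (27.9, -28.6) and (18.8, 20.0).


dx=-9.1, dy=48.6
d^2 = (-9.1)^2 + 48.6^2 = 2444.77
d = sqrt(2444.77) = 49.4446

49.4446


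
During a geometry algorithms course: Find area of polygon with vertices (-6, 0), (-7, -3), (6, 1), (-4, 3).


Shoelace sum: ((-6)*(-3) - (-7)*0) + ((-7)*1 - 6*(-3)) + (6*3 - (-4)*1) + ((-4)*0 - (-6)*3)
= 69
Area = |69|/2 = 34.5

34.5


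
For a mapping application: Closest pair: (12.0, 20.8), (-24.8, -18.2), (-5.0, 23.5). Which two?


d(P0,P1) = 53.6213, d(P0,P2) = 17.2131, d(P1,P2) = 46.162
Closest: P0 and P2

Closest pair: (12.0, 20.8) and (-5.0, 23.5), distance = 17.2131


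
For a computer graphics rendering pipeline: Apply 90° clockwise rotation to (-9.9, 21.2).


90° CW: (x,y) -> (y, -x)
(-9.9,21.2) -> (21.2, 9.9)

(21.2, 9.9)


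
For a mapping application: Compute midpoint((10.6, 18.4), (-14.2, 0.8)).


M = ((10.6+(-14.2))/2, (18.4+0.8)/2)
= (-1.8, 9.6)

(-1.8, 9.6)


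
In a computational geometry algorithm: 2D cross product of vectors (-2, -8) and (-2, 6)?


u x v = u_x*v_y - u_y*v_x = (-2)*6 - (-8)*(-2)
= (-12) - 16 = -28

-28


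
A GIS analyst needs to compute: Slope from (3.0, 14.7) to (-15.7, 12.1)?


slope = (y2-y1)/(x2-x1) = (12.1-14.7)/((-15.7)-3) = (-2.6)/(-18.7) = 0.139

0.139


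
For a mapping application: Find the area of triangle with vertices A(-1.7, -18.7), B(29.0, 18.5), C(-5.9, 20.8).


Area = |x_A(y_B-y_C) + x_B(y_C-y_A) + x_C(y_A-y_B)|/2
= |3.91 + 1145.5 + 219.48|/2
= 1368.89/2 = 684.445

684.445


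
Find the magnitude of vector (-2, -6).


|u| = sqrt((-2)^2 + (-6)^2) = sqrt(40) = 6.3246

6.3246


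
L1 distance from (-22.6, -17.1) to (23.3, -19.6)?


|(-22.6)-23.3| + |(-17.1)-(-19.6)| = 45.9 + 2.5 = 48.4

48.4


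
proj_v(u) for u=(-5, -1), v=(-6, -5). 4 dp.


u.v = 35, |v| = sqrt(61) = 7.8102
Scalar projection = u.v / |v| = 35 / sqrt(61) = 4.4813

4.4813


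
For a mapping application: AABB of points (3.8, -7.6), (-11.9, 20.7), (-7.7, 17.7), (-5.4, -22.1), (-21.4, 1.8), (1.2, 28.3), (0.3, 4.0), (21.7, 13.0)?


x range: [-21.4, 21.7]
y range: [-22.1, 28.3]
Bounding box: (-21.4,-22.1) to (21.7,28.3)

(-21.4,-22.1) to (21.7,28.3)


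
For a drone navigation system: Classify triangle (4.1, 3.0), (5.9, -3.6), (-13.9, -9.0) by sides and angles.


Side lengths squared: AB^2=46.8, BC^2=421.2, CA^2=468
Sorted: [46.8, 421.2, 468]
By sides: Scalene, By angles: Right

Scalene, Right


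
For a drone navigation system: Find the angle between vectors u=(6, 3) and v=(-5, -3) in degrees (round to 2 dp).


u.v = -39, |u| = sqrt(45) = 6.7082, |v| = sqrt(34) = 5.831
cos(theta) = u.v/(|u||v|) = -39/sqrt(1530) = -0.997054
theta = acos(-0.997054) = 175.6 degrees

175.6 degrees


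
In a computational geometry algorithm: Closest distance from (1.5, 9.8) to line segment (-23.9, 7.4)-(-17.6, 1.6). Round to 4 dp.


Project P onto AB: t = 1 (clamped to [0,1])
Closest point on segment: (-17.6, 1.6)
Distance: 20.7858

20.7858


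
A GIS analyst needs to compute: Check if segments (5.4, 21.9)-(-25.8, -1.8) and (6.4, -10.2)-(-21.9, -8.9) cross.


Cross products: d1=-907.13, d2=-195.86, d3=1025.22, d4=313.95
d1*d2 < 0 and d3*d4 < 0? no

No, they don't intersect
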